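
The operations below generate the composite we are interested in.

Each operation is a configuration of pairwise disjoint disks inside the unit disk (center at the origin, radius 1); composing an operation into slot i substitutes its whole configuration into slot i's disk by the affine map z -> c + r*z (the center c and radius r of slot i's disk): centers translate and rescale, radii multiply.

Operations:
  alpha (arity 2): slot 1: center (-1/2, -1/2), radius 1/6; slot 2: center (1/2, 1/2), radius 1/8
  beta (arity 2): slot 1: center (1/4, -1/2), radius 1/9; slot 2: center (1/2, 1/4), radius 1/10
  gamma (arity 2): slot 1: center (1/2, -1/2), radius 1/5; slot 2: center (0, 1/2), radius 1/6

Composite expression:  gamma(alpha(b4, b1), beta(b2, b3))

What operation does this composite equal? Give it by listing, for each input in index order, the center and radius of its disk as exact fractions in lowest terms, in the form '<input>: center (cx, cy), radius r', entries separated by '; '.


Each b-disk chains the slot maps above it in gamma; radii multiply.
b4: after 2 affine steps, its disk has center (2/5, -3/5), radius 1/30
b1: after 2 affine steps, its disk has center (3/5, -2/5), radius 1/40
b2: after 2 affine steps, its disk has center (1/24, 5/12), radius 1/54
b3: after 2 affine steps, its disk has center (1/12, 13/24), radius 1/60

b1: center (3/5, -2/5), radius 1/40; b2: center (1/24, 5/12), radius 1/54; b3: center (1/12, 13/24), radius 1/60; b4: center (2/5, -3/5), radius 1/30


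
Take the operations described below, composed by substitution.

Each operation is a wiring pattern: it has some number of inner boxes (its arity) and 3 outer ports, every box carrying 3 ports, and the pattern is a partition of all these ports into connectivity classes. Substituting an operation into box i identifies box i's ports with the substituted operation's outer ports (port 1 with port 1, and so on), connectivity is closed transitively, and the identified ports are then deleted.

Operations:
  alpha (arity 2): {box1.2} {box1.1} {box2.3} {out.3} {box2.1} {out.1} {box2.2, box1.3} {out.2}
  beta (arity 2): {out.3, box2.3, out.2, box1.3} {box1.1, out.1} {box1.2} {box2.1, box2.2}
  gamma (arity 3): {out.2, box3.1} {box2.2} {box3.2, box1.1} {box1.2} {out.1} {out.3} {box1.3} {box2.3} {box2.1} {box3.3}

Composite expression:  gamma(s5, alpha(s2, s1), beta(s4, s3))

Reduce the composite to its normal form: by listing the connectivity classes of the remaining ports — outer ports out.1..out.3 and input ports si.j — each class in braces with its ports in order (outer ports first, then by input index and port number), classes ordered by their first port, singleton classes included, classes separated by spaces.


{out.1} {out.2, s4.1} {out.3} {s1.1} {s1.2, s2.3} {s1.3} {s2.1} {s2.2} {s3.1, s3.2} {s3.3, s4.3, s5.1} {s4.2} {s5.2} {s5.3}

Treat the ports identified at gamma as solder joints: merge, then drop.
composing alpha on (s2, s1), with out.j its own outer ports: {out.1} {out.2} {out.3} {s1.1} {s1.2, s2.3} {s1.3} {s2.1} {s2.2}
composing beta on (s4, s3), with out.j its own outer ports: {out.1, s4.1} {out.2, out.3, s3.3, s4.3} {s3.1, s3.2} {s4.2}
composing gamma on (s5, s2, s1, s4, s3), with out.j its own outer ports: {out.1} {out.2, s4.1} {out.3} {s1.1} {s1.2, s2.3} {s1.3} {s2.1} {s2.2} {s3.1, s3.2} {s3.3, s4.3, s5.1} {s4.2} {s5.2} {s5.3}


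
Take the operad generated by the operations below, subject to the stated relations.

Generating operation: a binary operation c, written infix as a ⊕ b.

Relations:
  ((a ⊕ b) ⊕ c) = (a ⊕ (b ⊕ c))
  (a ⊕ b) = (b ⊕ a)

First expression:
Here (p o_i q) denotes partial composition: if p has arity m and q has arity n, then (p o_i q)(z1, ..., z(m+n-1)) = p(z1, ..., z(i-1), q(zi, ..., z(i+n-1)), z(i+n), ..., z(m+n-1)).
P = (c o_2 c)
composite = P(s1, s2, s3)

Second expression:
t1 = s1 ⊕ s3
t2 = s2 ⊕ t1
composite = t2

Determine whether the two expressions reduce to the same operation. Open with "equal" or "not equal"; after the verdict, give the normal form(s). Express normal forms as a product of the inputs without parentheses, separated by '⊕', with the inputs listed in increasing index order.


equal; the common form is s1 ⊕ s2 ⊕ s3


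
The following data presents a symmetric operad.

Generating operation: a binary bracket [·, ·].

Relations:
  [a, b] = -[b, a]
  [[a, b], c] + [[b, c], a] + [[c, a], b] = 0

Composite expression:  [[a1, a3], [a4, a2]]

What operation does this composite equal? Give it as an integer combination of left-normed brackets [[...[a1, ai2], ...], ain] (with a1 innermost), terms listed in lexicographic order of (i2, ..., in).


-[[[a1, a3], a2], a4] + [[[a1, a3], a4], a2]

Skip Jacobi rewriting: expand, keep a1-initial words, read off terms.
Composite bracket: [[a1, a3], [a4, a2]]
Under [a, b] = ab - ba we get 8 signed associative words (2^3 = 8).
The a1-initial words carry the normal form:
  sign of a1a3a2a4 is -1, so it contributes -[[[a1, a3], a2], a4]
  sign of a1a3a4a2 is +1, so it contributes +[[[a1, a3], a4], a2]


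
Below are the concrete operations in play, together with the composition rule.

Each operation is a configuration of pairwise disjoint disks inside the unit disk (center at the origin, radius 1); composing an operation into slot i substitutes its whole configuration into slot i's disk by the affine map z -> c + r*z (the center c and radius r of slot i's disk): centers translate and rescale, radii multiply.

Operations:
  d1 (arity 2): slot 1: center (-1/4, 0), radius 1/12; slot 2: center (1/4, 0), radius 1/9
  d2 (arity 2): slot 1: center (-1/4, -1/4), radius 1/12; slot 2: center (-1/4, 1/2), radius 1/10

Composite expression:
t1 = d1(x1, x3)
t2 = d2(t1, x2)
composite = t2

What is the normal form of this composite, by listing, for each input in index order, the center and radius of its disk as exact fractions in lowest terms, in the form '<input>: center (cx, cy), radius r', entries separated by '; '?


x1: center (-13/48, -1/4), radius 1/144; x2: center (-1/4, 1/2), radius 1/10; x3: center (-11/48, -1/4), radius 1/108

Affine substitution under d2: radii multiply and x-centers shift.
input x1: composing its 2 substitution steps yields center (-13/48, -1/4), radius 1/144
input x3: composing its 2 substitution steps yields center (-11/48, -1/4), radius 1/108
input x2: composing its 1 substitution step yields center (-1/4, 1/2), radius 1/10


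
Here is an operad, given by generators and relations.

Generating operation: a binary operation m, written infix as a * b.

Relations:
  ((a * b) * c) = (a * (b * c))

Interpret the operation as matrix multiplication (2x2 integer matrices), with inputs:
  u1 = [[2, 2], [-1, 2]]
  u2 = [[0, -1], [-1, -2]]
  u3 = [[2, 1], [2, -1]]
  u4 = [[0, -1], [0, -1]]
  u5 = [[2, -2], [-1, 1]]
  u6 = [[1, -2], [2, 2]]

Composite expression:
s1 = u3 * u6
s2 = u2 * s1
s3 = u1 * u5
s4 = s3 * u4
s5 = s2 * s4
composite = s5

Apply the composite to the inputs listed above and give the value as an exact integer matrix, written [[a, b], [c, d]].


(u3 * u6) = [[4, -2], [0, -6]]
(u2 * (u3 * u6)) = [[0, 6], [-4, 14]]
(u1 * u5) = [[2, -2], [-4, 4]]
((u1 * u5) * u4) = [[0, 0], [0, 0]]
((u2 * (u3 * u6)) * ((u1 * u5) * u4)) = [[0, 0], [0, 0]]

[[0, 0], [0, 0]]


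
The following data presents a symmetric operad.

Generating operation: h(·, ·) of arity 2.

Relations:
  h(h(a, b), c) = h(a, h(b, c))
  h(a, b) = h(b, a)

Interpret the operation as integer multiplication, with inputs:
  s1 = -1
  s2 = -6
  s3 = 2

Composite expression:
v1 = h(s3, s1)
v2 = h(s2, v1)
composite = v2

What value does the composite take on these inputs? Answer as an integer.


12


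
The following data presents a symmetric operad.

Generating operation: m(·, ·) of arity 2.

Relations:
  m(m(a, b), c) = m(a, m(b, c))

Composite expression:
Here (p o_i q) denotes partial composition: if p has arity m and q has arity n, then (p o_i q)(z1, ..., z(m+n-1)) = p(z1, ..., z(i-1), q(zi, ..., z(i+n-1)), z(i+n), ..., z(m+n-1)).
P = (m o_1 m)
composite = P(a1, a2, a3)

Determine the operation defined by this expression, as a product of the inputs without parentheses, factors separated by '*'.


Key point: m is associative — brackets drop, the a-order remains.
m(a1, a2) collapses to a1 * a2
m(m(a1, a2), a3) collapses to a1 * a2 * a3

a1 * a2 * a3


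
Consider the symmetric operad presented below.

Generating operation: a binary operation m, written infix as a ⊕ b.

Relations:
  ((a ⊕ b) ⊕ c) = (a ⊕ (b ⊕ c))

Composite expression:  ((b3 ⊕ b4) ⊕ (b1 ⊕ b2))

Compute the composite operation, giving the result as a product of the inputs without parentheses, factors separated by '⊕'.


Key point: m is associative — brackets drop, the b-order remains.
(b3 ⊕ b4) flattens to b3 ⊕ b4
(b1 ⊕ b2) flattens to b1 ⊕ b2
((b3 ⊕ b4) ⊕ (b1 ⊕ b2)) flattens to b3 ⊕ b4 ⊕ b1 ⊕ b2

b3 ⊕ b4 ⊕ b1 ⊕ b2


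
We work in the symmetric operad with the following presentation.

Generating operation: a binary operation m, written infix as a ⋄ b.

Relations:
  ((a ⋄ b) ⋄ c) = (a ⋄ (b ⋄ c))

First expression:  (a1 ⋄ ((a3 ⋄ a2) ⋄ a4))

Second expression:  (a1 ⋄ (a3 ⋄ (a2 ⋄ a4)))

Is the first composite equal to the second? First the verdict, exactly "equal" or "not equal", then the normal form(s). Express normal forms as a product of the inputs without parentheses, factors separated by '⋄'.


The first expression, normalized: a1 ⋄ a3 ⋄ a2 ⋄ a4
The second expression, normalized: a1 ⋄ a3 ⋄ a2 ⋄ a4
The forms coincide; equal.

equal; the common form is a1 ⋄ a3 ⋄ a2 ⋄ a4


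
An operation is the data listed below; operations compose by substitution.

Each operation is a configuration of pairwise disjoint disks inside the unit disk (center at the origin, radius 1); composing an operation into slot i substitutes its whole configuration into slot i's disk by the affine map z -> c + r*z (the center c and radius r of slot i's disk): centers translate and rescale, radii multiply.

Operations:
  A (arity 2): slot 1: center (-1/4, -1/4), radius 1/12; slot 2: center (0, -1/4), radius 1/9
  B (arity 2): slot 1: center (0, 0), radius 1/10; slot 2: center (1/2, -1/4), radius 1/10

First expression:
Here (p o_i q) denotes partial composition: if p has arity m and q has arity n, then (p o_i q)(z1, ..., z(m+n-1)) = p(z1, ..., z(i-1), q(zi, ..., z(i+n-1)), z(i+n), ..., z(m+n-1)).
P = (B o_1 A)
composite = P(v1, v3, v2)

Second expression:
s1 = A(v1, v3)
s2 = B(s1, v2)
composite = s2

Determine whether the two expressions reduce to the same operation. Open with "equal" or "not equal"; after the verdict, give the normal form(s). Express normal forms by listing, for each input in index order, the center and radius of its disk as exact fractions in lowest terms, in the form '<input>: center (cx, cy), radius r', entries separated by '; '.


Reducing the first expression gives v1: center (-1/40, -1/40), radius 1/120; v2: center (1/2, -1/4), radius 1/10; v3: center (0, -1/40), radius 1/90
Reducing the second expression gives v1: center (-1/40, -1/40), radius 1/120; v2: center (1/2, -1/4), radius 1/10; v3: center (0, -1/40), radius 1/90
One common form — equal.

equal: each reduces to v1: center (-1/40, -1/40), radius 1/120; v2: center (1/2, -1/4), radius 1/10; v3: center (0, -1/40), radius 1/90


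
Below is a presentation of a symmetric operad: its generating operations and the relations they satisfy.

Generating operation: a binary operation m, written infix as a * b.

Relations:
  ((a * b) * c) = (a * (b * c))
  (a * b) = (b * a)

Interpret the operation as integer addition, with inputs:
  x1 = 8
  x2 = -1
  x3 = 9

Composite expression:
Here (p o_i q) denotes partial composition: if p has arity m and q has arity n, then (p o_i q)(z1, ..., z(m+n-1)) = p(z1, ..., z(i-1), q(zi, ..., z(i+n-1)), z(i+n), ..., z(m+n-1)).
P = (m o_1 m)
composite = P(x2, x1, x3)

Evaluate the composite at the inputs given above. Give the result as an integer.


16

(x2 * x1) = 7
((x2 * x1) * x3) = 16


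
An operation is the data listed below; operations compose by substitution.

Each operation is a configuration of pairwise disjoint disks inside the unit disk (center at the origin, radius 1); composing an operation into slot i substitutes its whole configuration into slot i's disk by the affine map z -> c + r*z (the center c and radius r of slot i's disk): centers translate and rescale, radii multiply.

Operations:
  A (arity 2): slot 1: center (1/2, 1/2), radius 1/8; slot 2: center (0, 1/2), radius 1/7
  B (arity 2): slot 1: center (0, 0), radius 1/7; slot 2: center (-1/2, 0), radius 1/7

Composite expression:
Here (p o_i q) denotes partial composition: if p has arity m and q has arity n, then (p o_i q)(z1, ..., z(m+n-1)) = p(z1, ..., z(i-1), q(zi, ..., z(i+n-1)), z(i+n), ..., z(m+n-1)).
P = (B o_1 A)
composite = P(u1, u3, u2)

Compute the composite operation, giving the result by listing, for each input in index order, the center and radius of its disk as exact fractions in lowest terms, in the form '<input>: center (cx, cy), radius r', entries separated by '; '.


u1: center (1/14, 1/14), radius 1/56; u2: center (-1/2, 0), radius 1/7; u3: center (0, 1/14), radius 1/49

Affine substitution under B: radii multiply and u-centers shift.
input u1: applying the 2 nested substitutions gives center (1/14, 1/14), radius 1/56
input u3: applying the 2 nested substitutions gives center (0, 1/14), radius 1/49
input u2: applying the 1 nested substitution gives center (-1/2, 0), radius 1/7


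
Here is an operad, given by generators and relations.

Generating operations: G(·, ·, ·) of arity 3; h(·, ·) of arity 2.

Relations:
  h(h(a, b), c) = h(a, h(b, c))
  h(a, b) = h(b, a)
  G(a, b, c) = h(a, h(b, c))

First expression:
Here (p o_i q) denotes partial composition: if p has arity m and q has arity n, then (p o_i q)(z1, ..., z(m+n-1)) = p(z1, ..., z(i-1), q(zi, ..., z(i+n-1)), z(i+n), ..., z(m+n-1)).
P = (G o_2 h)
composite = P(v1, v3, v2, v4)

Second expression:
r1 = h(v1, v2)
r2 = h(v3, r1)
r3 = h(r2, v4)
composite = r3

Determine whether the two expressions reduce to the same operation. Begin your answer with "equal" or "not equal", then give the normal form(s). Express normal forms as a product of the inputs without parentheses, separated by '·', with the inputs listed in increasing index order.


equal; both compose to v1 · v2 · v3 · v4

Reducing the first expression gives v1 · v2 · v3 · v4
Reducing the second expression gives v1 · v2 · v3 · v4
The normal forms match — equal.


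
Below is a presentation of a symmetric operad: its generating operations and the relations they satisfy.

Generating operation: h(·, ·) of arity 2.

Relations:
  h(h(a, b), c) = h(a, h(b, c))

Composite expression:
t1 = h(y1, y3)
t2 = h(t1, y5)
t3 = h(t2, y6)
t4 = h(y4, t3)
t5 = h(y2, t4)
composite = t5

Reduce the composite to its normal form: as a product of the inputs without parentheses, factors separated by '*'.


All parenthesizations of h agree; list the y-inputs left to right.
h(y1, y3) flattens to y1 * y3
h(h(y1, y3), y5) flattens to y1 * y3 * y5
h(h(h(y1, y3), y5), y6) flattens to y1 * y3 * y5 * y6
h(y4, h(h(h(y1, y3), y5), y6)) flattens to y4 * y1 * y3 * y5 * y6
h(y2, h(y4, h(h(h(y1, y3), y5), y6))) flattens to y2 * y4 * y1 * y3 * y5 * y6

y2 * y4 * y1 * y3 * y5 * y6


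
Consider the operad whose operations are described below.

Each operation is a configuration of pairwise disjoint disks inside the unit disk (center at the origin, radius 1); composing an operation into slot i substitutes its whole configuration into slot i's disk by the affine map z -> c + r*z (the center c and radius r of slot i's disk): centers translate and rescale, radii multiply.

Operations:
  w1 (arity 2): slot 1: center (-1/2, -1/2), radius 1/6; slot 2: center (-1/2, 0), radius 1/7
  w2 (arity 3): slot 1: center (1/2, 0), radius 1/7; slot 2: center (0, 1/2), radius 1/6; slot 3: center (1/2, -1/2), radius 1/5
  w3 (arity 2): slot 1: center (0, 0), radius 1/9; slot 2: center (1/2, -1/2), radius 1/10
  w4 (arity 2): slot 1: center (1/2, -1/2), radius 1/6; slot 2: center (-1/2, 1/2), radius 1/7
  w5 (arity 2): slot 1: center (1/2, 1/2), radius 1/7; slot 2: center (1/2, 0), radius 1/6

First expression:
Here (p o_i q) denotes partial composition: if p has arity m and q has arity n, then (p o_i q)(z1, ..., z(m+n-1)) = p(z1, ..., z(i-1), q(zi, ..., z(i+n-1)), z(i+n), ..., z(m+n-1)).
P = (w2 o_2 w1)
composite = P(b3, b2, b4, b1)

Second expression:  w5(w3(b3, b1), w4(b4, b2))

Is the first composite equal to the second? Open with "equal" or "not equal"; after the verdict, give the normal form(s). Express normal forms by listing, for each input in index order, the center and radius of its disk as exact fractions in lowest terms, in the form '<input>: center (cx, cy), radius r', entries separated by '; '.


not equal; the first gives b1: center (1/2, -1/2), radius 1/5; b2: center (-1/12, 5/12), radius 1/36; b3: center (1/2, 0), radius 1/7; b4: center (-1/12, 1/2), radius 1/42 and the second b1: center (4/7, 3/7), radius 1/70; b2: center (5/12, 1/12), radius 1/42; b3: center (1/2, 1/2), radius 1/63; b4: center (7/12, -1/12), radius 1/36

Normal form of the first expression: b1: center (1/2, -1/2), radius 1/5; b2: center (-1/12, 5/12), radius 1/36; b3: center (1/2, 0), radius 1/7; b4: center (-1/12, 1/2), radius 1/42
Normal form of the second expression: b1: center (4/7, 3/7), radius 1/70; b2: center (5/12, 1/12), radius 1/42; b3: center (1/2, 1/2), radius 1/63; b4: center (7/12, -1/12), radius 1/36
They disagree, so not equal.


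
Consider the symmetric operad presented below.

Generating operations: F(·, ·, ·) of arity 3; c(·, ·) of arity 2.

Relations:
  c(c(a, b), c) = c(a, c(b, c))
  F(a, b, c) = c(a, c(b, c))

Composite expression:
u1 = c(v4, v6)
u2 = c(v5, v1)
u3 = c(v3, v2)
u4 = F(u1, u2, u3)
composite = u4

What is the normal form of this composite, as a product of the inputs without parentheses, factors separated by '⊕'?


v4 ⊕ v6 ⊕ v5 ⊕ v1 ⊕ v3 ⊕ v2

Associativity of F dissolves the nesting; only the v-input order survives.
c(v4, v6) collapses to v4 ⊕ v6
c(v5, v1) collapses to v5 ⊕ v1
c(v3, v2) collapses to v3 ⊕ v2
F(c(v4, v6), c(v5, v1), c(v3, v2)) collapses to v4 ⊕ v6 ⊕ v5 ⊕ v1 ⊕ v3 ⊕ v2


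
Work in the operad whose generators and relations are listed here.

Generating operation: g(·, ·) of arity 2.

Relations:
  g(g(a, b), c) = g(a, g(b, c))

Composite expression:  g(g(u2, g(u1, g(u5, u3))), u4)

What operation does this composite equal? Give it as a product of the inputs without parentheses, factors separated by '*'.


u2 * u1 * u5 * u3 * u4


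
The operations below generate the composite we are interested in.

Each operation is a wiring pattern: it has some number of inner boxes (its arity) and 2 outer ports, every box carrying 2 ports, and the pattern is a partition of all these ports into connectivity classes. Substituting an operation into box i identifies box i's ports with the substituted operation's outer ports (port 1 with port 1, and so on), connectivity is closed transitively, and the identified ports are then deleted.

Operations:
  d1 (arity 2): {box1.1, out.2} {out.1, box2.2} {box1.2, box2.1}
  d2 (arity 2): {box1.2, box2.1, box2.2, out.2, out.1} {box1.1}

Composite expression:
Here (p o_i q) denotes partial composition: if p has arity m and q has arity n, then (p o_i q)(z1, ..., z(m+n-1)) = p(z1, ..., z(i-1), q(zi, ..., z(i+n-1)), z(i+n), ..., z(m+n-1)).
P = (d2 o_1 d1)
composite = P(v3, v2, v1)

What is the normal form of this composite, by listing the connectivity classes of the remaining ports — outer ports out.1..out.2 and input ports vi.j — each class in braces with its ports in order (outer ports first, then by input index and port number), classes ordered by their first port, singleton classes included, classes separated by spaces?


Connectivity passes through glued d2-boundaries; trace each wire chain.
through d1, on inputs (v3, v2): {out.1, v2.2} {out.2, v3.1} {v2.1, v3.2} (out.j = stage outer ports)
through d2, on inputs (v3, v2, v1): {out.1, out.2, v1.1, v1.2, v3.1} {v2.1, v3.2} {v2.2} (out.j = stage outer ports)

{out.1, out.2, v1.1, v1.2, v3.1} {v2.1, v3.2} {v2.2}


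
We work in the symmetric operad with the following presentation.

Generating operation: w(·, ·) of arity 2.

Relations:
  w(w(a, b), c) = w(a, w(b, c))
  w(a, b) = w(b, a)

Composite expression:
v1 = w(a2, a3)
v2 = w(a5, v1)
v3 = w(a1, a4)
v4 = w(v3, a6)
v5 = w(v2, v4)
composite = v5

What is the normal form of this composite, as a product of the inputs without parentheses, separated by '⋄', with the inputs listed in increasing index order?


Key point: w commutes, so take the a-inputs in any fixed order.
w(a2, a3) spells out as a2 ⋄ a3
w(a5, w(a2, a3)) spells out as a5 ⋄ a2 ⋄ a3
w(a1, a4) spells out as a1 ⋄ a4
w(w(a1, a4), a6) spells out as a1 ⋄ a4 ⋄ a6
w(w(a5, w(a2, a3)), w(w(a1, a4), a6)) spells out as a5 ⋄ a2 ⋄ a3 ⋄ a1 ⋄ a4 ⋄ a6
the factors in increasing index order: a1 ⋄ a2 ⋄ a3 ⋄ a4 ⋄ a5 ⋄ a6

a1 ⋄ a2 ⋄ a3 ⋄ a4 ⋄ a5 ⋄ a6


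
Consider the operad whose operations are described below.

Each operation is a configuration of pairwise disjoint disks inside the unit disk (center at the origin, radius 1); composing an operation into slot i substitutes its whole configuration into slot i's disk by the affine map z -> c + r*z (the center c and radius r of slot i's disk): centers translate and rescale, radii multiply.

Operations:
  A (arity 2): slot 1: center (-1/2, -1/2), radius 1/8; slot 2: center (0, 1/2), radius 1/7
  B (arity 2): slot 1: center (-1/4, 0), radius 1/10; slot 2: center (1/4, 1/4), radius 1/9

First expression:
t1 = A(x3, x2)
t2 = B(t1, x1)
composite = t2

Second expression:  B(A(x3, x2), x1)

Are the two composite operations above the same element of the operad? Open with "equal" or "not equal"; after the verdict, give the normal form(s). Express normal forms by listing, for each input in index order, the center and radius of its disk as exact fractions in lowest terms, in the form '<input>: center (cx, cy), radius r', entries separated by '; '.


equal; the common form is x1: center (1/4, 1/4), radius 1/9; x2: center (-1/4, 1/20), radius 1/70; x3: center (-3/10, -1/20), radius 1/80

The first composite normalizes to x1: center (1/4, 1/4), radius 1/9; x2: center (-1/4, 1/20), radius 1/70; x3: center (-3/10, -1/20), radius 1/80
The second composite normalizes to x1: center (1/4, 1/4), radius 1/9; x2: center (-1/4, 1/20), radius 1/70; x3: center (-3/10, -1/20), radius 1/80
The normal forms match — equal.


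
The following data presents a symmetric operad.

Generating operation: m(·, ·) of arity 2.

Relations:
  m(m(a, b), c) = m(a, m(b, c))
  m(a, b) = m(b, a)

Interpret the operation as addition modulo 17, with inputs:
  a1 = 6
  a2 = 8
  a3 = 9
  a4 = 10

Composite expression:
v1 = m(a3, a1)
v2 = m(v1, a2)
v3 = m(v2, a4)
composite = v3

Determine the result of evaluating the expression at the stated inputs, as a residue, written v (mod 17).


16 (mod 17)

m(a3, a1) = 15
m(m(a3, a1), a2) = 6
m(m(m(a3, a1), a2), a4) = 16


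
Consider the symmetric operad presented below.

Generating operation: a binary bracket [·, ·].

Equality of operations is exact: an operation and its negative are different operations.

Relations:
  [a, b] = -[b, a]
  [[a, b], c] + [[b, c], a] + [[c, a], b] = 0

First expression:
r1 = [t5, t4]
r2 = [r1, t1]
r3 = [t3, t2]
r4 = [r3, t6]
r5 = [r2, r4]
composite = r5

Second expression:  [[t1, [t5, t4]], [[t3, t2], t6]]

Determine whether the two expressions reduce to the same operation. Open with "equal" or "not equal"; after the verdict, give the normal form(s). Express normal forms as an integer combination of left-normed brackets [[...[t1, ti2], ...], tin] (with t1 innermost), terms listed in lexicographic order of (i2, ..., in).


not equal: they reduce to -[[[[[t1, t4], t5], t2], t3], t6] + [[[[[t1, t4], t5], t3], t2], t6] + [[[[[t1, t4], t5], t6], t2], t3] - [[[[[t1, t4], t5], t6], t3], t2] + [[[[[t1, t5], t4], t2], t3], t6] - [[[[[t1, t5], t4], t3], t2], t6] - [[[[[t1, t5], t4], t6], t2], t3] + [[[[[t1, t5], t4], t6], t3], t2] and [[[[[t1, t4], t5], t2], t3], t6] - [[[[[t1, t4], t5], t3], t2], t6] - [[[[[t1, t4], t5], t6], t2], t3] + [[[[[t1, t4], t5], t6], t3], t2] - [[[[[t1, t5], t4], t2], t3], t6] + [[[[[t1, t5], t4], t3], t2], t6] + [[[[[t1, t5], t4], t6], t2], t3] - [[[[[t1, t5], t4], t6], t3], t2]

The first expression reduces to -[[[[[t1, t4], t5], t2], t3], t6] + [[[[[t1, t4], t5], t3], t2], t6] + [[[[[t1, t4], t5], t6], t2], t3] - [[[[[t1, t4], t5], t6], t3], t2] + [[[[[t1, t5], t4], t2], t3], t6] - [[[[[t1, t5], t4], t3], t2], t6] - [[[[[t1, t5], t4], t6], t2], t3] + [[[[[t1, t5], t4], t6], t3], t2]
The second expression reduces to [[[[[t1, t4], t5], t2], t3], t6] - [[[[[t1, t4], t5], t3], t2], t6] - [[[[[t1, t4], t5], t6], t2], t3] + [[[[[t1, t4], t5], t6], t3], t2] - [[[[[t1, t5], t4], t2], t3], t6] + [[[[[t1, t5], t4], t3], t2], t6] + [[[[[t1, t5], t4], t6], t2], t3] - [[[[[t1, t5], t4], t6], t3], t2]
They disagree, so not equal.


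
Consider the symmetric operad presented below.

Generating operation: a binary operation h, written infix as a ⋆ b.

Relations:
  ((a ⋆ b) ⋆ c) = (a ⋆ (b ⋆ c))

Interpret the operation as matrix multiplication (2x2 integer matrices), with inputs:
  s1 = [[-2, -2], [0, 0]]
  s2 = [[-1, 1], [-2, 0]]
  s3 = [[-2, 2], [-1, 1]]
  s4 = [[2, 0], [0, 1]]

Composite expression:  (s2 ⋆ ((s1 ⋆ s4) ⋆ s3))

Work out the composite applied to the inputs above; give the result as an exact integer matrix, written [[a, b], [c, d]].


[[-10, 10], [-20, 20]]


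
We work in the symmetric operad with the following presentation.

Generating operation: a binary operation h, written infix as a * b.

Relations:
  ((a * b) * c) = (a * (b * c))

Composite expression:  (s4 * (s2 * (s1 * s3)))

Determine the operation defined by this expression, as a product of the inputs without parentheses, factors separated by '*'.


s4 * s2 * s1 * s3

Every regrouping of h is equal, so read the s-inputs in written order.
(s1 * s3) linearizes to s1 * s3
(s2 * (s1 * s3)) linearizes to s2 * s1 * s3
(s4 * (s2 * (s1 * s3))) linearizes to s4 * s2 * s1 * s3


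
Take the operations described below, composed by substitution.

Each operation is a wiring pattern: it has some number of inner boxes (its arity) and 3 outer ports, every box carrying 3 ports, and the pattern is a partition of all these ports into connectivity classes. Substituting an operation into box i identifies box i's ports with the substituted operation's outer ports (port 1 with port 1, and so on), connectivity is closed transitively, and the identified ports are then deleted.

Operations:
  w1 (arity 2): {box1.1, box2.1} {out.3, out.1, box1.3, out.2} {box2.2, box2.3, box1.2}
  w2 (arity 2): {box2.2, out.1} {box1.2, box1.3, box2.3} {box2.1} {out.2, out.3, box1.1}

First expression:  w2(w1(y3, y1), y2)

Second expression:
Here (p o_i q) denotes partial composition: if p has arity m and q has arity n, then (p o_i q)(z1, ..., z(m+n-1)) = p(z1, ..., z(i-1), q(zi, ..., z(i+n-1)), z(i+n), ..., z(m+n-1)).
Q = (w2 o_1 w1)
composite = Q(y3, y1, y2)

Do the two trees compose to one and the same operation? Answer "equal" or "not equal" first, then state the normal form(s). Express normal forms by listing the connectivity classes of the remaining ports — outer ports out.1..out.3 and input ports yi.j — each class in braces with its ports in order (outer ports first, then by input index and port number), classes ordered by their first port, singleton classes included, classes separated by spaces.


equal: each reduces to {out.1, y2.2} {out.2, out.3, y2.3, y3.3} {y1.1, y3.1} {y1.2, y1.3, y3.2} {y2.1}

Reducing the first expression gives {out.1, y2.2} {out.2, out.3, y2.3, y3.3} {y1.1, y3.1} {y1.2, y1.3, y3.2} {y2.1}
Reducing the second expression gives {out.1, y2.2} {out.2, out.3, y2.3, y3.3} {y1.1, y3.1} {y1.2, y1.3, y3.2} {y2.1}
Both agree, so they are equal.


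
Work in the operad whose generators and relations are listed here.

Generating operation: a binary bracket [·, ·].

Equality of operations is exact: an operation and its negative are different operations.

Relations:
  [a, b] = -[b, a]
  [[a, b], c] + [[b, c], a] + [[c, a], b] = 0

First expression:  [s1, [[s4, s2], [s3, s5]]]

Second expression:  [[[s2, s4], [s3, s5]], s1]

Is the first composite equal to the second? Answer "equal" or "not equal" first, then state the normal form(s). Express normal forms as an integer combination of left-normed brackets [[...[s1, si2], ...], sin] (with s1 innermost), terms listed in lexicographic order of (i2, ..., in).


The first expression reduces to -[[[[s1, s2], s4], s3], s5] + [[[[s1, s2], s4], s5], s3] + [[[[s1, s3], s5], s2], s4] - [[[[s1, s3], s5], s4], s2] + [[[[s1, s4], s2], s3], s5] - [[[[s1, s4], s2], s5], s3] - [[[[s1, s5], s3], s2], s4] + [[[[s1, s5], s3], s4], s2]
The second expression reduces to -[[[[s1, s2], s4], s3], s5] + [[[[s1, s2], s4], s5], s3] + [[[[s1, s3], s5], s2], s4] - [[[[s1, s3], s5], s4], s2] + [[[[s1, s4], s2], s3], s5] - [[[[s1, s4], s2], s5], s3] - [[[[s1, s5], s3], s2], s4] + [[[[s1, s5], s3], s4], s2]
The forms coincide; equal.

equal; the common form is -[[[[s1, s2], s4], s3], s5] + [[[[s1, s2], s4], s5], s3] + [[[[s1, s3], s5], s2], s4] - [[[[s1, s3], s5], s4], s2] + [[[[s1, s4], s2], s3], s5] - [[[[s1, s4], s2], s5], s3] - [[[[s1, s5], s3], s2], s4] + [[[[s1, s5], s3], s4], s2]


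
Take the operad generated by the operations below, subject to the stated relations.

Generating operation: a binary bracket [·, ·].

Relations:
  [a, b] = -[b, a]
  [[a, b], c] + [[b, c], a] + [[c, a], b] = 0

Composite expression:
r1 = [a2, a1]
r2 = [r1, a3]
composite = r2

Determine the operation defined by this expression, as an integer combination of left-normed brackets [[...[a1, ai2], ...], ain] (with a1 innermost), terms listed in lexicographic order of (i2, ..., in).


-[[a1, a2], a3]

In the tensor algebra, words opening a1 carry the a1-anchored form.
Composite bracket: [[a2, a1], a3]
Full expansion: 4 signed words from ab - ba (2^2 = 4).
Keep just the words that open with a1:
  a1a2a3 appears with sign -1, giving the term -[[a1, a2], a3]


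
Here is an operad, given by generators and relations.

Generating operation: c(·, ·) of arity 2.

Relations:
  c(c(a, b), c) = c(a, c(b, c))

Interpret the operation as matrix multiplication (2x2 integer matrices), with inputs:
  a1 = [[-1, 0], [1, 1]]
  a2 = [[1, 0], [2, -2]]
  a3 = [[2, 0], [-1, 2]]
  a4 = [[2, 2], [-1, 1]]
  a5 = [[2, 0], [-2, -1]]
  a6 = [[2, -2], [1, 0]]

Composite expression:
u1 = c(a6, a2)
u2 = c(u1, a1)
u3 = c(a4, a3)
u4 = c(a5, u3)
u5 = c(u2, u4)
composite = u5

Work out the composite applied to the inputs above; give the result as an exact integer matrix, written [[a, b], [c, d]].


[[20, 8], [-4, -8]]

c(a6, a2) = [[-2, 4], [1, 0]]
c(c(a6, a2), a1) = [[6, 4], [-1, 0]]
c(a4, a3) = [[2, 4], [-3, 2]]
c(a5, c(a4, a3)) = [[4, 8], [-1, -10]]
c(c(c(a6, a2), a1), c(a5, c(a4, a3))) = [[20, 8], [-4, -8]]


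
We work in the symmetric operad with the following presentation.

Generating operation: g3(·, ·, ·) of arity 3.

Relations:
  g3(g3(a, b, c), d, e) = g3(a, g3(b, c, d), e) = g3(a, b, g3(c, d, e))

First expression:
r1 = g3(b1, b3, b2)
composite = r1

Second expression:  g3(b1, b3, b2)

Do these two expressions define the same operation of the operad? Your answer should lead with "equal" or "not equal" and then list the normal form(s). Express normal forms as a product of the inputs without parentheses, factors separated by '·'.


equal; both compose to b1 · b3 · b2

Normal form of the first expression: b1 · b3 · b2
Normal form of the second expression: b1 · b3 · b2
The forms coincide; equal.


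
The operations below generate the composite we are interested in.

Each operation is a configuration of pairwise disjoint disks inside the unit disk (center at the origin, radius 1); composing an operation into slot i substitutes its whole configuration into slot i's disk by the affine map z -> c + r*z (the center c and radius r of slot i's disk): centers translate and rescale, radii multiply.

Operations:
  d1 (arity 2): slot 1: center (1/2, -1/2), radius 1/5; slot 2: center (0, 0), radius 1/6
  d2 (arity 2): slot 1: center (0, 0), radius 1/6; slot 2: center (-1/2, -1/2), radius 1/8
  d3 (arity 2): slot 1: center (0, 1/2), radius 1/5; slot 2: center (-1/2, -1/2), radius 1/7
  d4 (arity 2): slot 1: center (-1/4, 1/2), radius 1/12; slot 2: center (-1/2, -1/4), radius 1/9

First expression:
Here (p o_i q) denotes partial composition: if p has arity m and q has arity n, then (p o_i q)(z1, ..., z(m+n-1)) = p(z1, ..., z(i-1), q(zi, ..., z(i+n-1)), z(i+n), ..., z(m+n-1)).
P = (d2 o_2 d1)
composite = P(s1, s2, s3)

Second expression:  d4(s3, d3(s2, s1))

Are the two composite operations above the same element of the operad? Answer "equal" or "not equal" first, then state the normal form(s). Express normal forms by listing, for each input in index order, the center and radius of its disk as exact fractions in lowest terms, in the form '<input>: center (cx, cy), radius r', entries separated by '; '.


The first expression, normalized: s1: center (0, 0), radius 1/6; s2: center (-7/16, -9/16), radius 1/40; s3: center (-1/2, -1/2), radius 1/48
The second expression, normalized: s1: center (-5/9, -11/36), radius 1/63; s2: center (-1/2, -7/36), radius 1/45; s3: center (-1/4, 1/2), radius 1/12
They disagree, so not equal.

not equal: they reduce to s1: center (0, 0), radius 1/6; s2: center (-7/16, -9/16), radius 1/40; s3: center (-1/2, -1/2), radius 1/48 and s1: center (-5/9, -11/36), radius 1/63; s2: center (-1/2, -7/36), radius 1/45; s3: center (-1/4, 1/2), radius 1/12


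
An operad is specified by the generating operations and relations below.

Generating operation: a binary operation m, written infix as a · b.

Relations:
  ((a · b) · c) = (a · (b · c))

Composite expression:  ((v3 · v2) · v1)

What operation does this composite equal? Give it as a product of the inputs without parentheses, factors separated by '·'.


v3 · v2 · v1


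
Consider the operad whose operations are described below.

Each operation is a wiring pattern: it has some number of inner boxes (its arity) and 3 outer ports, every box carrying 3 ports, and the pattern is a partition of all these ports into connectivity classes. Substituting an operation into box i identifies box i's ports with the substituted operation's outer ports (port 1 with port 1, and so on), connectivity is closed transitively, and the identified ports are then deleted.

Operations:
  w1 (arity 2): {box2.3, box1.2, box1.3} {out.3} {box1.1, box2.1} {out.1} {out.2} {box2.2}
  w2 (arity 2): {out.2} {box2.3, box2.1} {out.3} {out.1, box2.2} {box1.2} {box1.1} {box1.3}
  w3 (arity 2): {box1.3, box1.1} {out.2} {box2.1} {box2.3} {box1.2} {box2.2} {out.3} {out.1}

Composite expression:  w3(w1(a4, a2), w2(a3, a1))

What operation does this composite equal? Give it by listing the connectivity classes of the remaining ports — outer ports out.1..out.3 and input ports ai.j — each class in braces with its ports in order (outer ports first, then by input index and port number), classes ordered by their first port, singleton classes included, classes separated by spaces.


Treat the ports identified at w3 as solder joints: merge, then drop.
composing w1 on (a4, a2), with out.j its own outer ports: {out.1} {out.2} {out.3} {a2.1, a4.1} {a2.2} {a2.3, a4.2, a4.3}
composing w2 on (a3, a1), with out.j its own outer ports: {out.1, a1.2} {out.2} {out.3} {a1.1, a1.3} {a3.1} {a3.2} {a3.3}
composing w3 on (a4, a2, a3, a1), with out.j its own outer ports: {out.1} {out.2} {out.3} {a1.1, a1.3} {a1.2} {a2.1, a4.1} {a2.2} {a2.3, a4.2, a4.3} {a3.1} {a3.2} {a3.3}

{out.1} {out.2} {out.3} {a1.1, a1.3} {a1.2} {a2.1, a4.1} {a2.2} {a2.3, a4.2, a4.3} {a3.1} {a3.2} {a3.3}


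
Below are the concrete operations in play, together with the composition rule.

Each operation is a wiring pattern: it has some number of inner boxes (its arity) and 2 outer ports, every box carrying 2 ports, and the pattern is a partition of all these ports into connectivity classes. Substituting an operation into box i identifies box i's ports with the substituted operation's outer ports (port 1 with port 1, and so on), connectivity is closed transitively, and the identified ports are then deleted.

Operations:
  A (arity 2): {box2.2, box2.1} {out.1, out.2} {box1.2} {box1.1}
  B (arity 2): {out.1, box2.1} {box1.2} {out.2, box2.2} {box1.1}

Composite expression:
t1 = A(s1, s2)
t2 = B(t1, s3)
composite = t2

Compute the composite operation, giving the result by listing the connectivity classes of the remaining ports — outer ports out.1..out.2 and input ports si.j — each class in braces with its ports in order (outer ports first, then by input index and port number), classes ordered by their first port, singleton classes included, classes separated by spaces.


{out.1, s3.1} {out.2, s3.2} {s1.1} {s1.2} {s2.1, s2.2}

Connectivity passes through glued B-boundaries; trace each wire chain.
stage A: inputs (s1, s2), connectivity {out.1, out.2} {s1.1} {s1.2} {s2.1, s2.2}, out.j its boundary
stage B: inputs (s1, s2, s3), connectivity {out.1, s3.1} {out.2, s3.2} {s1.1} {s1.2} {s2.1, s2.2}, out.j its boundary


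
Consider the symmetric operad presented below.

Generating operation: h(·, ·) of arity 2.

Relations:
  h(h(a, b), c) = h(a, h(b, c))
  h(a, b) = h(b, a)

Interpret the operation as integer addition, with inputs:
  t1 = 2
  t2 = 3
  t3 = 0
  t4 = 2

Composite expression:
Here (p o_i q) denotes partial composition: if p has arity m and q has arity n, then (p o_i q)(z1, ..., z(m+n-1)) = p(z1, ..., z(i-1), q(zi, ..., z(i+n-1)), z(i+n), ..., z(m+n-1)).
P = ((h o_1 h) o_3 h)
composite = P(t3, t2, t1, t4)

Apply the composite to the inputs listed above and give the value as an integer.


7


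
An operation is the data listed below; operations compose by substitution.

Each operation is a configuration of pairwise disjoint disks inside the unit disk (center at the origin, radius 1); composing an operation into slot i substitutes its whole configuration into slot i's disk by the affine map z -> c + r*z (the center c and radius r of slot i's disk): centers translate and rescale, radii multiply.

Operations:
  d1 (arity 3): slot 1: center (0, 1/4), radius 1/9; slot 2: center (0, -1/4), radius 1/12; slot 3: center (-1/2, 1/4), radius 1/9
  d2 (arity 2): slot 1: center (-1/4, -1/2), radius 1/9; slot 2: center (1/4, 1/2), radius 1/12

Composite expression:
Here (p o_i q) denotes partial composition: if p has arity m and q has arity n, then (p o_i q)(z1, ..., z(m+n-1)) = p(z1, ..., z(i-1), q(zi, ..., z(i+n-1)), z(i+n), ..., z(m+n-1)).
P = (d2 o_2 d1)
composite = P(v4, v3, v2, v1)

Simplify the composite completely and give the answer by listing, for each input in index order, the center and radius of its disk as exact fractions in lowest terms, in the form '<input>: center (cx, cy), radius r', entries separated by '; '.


v1: center (5/24, 25/48), radius 1/108; v2: center (1/4, 23/48), radius 1/144; v3: center (1/4, 25/48), radius 1/108; v4: center (-1/4, -1/2), radius 1/9


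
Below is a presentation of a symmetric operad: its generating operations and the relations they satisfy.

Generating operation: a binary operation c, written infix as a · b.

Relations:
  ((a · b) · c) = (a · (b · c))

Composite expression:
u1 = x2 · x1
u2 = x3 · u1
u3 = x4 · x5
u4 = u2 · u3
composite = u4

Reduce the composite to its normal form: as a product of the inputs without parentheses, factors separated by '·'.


Every regrouping of c is equal, so read the x-inputs in written order.
(x2 · x1) unparenthesizes to x2 · x1
(x3 · (x2 · x1)) unparenthesizes to x3 · x2 · x1
(x4 · x5) unparenthesizes to x4 · x5
((x3 · (x2 · x1)) · (x4 · x5)) unparenthesizes to x3 · x2 · x1 · x4 · x5

x3 · x2 · x1 · x4 · x5


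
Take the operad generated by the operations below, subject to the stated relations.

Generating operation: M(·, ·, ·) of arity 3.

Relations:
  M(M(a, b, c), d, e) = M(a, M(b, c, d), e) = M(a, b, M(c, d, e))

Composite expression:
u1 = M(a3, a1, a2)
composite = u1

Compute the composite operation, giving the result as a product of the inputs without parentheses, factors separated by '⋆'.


a3 ⋆ a1 ⋆ a2

The M-tree's shape is irrelevant; the a-reading-order decides.
M(a3, a1, a2) spells out as a3 ⋆ a1 ⋆ a2
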